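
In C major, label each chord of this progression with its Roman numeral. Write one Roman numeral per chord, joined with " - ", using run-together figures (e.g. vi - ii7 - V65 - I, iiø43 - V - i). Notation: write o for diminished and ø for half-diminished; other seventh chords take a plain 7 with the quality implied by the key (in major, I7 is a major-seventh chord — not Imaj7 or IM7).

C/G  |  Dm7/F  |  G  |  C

I64 - ii65 - V - I

C/G: major triad on C = scale degree 1 → I64.
Dm7/F: root D is the supertonic; minor seventh chord there is ii65.
G has root G, degree 5 in C major, so V.
C: root C is the tonic; major triad there is I.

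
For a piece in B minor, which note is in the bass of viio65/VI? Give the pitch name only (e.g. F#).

A

The applied chord viio65/VI is rooted on F#: F#-A-C-Eb.
The figure 65 means first inversion — the third is in the bass.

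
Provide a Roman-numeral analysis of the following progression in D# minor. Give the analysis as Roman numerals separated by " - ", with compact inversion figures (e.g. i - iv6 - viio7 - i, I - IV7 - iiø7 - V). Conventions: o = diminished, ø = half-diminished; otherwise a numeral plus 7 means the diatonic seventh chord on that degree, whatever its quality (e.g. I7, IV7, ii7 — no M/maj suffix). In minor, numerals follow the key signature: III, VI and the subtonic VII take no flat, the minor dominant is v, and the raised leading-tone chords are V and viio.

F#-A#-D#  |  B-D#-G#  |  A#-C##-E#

F#-A#-D# has root D#, degree 1 in D# minor, so i6.
B-D#-G#: minor triad on G# = scale degree 4 → iv6.
A#-C##-E# has root A#, degree 5 in D# minor, so V.

i6 - iv6 - V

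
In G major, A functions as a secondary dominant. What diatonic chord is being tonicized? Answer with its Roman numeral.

The chord is a major triad on A.
A dominant resolves down a perfect fifth: A → D. In G major, D is scale degree 5, i.e. V.

V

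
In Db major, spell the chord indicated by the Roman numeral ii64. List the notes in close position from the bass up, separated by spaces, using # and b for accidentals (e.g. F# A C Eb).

Bb Eb Gb

The numeral's case and figure indicate a minor triad. In Db major its root, the second degree, is Eb.
Stacking thirds from Eb gives Eb-Gb-Bb.
The figured bass 64 indicates second inversion, placing the fifth (Bb) in the bass: Bb-Eb-Gb.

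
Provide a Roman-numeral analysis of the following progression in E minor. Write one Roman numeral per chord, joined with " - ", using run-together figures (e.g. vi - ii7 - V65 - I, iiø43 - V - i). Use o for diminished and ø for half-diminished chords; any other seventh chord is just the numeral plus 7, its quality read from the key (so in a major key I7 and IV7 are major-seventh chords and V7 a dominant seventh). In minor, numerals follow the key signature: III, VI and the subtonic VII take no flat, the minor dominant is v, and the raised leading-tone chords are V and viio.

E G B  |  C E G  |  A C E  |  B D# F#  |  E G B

i - VI - iv - V - i

E-G-B: root E is the tonic; minor triad there is i.
C-E-G has root C, degree 6 in E minor, so VI.
A-C-E has root A, degree 4 in E minor, so iv.
B-D#-F# has root B, degree 5 in E minor, so V.
E-G-B: root E is the tonic; minor triad there is i.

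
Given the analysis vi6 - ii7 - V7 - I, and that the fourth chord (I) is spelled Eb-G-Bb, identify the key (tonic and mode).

The chord Eb is a major triad rooted on Eb; its label is I.
If Eb is scale degree 1 and the mode makes that degree carry a major triad, the tonic is Eb and the mode is major.

Eb major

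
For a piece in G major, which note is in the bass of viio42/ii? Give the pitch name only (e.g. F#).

F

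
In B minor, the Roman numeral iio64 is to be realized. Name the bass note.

G

iio in B minor has root C#; the chord is C#-E-G.
The figure 64 means second inversion — the fifth is in the bass.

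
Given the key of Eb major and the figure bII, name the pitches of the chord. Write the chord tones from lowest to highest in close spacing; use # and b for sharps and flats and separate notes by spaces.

Fb Ab Cb

Scale degree 2 in Eb major is F; lowering it a half step gives Fb. bII is the Neapolitan chord — a major triad on the lowered second degree.
So the chord is Fb-Ab-Cb, a major triad.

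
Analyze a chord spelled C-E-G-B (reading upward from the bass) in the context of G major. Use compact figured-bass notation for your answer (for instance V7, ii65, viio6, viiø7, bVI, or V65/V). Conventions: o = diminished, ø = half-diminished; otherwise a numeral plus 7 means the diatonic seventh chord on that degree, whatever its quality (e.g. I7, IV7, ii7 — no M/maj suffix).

Stacked in thirds the chord is C-E-G-B: a major seventh chord on C.
In G major, C is the subdominant; the diatonic major seventh chord there is IV7.

IV7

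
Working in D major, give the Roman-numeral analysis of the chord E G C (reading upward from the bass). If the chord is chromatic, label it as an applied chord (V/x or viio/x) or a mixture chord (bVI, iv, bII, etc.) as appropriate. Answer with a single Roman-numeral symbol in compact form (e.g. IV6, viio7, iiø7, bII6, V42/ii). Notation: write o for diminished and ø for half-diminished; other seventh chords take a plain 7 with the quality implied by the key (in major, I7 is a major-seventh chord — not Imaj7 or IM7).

bVII6

Stacked in thirds the chord is C-E-G: a major triad on C.
C is the lowered seventh degree of D major (diatonic 7 would be C#). This is a major triad on the lowered seventh degree (the subtonic), borrowed from the parallel minor.
With E in the bass the chord is in first inversion, so the figured bass is 6.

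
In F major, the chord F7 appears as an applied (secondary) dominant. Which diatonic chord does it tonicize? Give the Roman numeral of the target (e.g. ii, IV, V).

IV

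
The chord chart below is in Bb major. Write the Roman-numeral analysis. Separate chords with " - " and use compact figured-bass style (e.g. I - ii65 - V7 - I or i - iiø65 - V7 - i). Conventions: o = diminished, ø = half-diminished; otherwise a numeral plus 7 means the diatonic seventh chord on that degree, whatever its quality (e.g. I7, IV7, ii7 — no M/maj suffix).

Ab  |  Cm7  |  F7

Ab is non-diatonic — bVII, a mixture chord from Bb minor.
Cm7: minor seventh chord on C = scale degree 2 → ii7.
F7 has root F, degree 5 in Bb major, so V7.

bVII - ii7 - V7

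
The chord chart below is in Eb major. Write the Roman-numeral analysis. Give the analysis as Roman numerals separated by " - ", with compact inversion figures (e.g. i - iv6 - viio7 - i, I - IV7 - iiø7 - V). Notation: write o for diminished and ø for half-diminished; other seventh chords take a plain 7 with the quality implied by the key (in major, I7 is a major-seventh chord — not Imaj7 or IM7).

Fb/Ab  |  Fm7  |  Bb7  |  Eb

Fb/Ab is non-diatonic — a major triad on the lowered supertonic (Fb): the Neapolitan sixth, bII6 (third, Ab, in the bass — hence the 6).
Fm7: minor seventh chord on F = scale degree 2 → ii7.
Bb7: root Bb is the dominant; dominant seventh chord there is V7.
Eb: root Eb is the tonic; major triad there is I.

bII6 - ii7 - V7 - I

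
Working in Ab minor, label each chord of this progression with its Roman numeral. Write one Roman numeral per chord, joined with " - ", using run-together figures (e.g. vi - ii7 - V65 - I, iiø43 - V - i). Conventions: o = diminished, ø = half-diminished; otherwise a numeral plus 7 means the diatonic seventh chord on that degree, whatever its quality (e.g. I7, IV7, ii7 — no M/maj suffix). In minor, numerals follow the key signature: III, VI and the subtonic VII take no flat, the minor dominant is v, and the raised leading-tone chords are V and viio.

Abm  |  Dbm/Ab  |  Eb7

Abm: minor triad on Ab = scale degree 1 → i.
Dbm/Ab: minor triad on Db = scale degree 4 → iv64.
Eb7 has root Eb, degree 5 in Ab minor, so V7.

i - iv64 - V7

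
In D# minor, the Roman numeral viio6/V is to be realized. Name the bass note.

B#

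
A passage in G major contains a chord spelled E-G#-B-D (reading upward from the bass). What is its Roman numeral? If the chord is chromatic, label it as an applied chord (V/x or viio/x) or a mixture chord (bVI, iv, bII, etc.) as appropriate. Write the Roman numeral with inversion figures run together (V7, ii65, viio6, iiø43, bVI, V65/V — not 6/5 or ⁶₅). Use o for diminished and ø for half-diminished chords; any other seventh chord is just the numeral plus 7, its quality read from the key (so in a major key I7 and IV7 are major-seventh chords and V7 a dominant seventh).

Stacked in thirds the chord is E-G#-B-D: a dominant seventh chord on E.
E is not a diatonic chord root with this quality in G major, but it lies a perfect fifth above A (ii), so the chord functions as an applied dominant of ii.

V7/ii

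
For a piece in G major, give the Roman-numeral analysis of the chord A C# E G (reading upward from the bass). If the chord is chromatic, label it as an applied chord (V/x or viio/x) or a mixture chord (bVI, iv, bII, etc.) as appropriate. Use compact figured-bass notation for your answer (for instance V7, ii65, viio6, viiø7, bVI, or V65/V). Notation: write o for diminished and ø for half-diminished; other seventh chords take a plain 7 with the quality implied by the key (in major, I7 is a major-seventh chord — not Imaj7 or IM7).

Stacked in thirds the chord is A-C#-E-G: a dominant seventh chord on A.
A is not a diatonic chord root with this quality in G major, but it lies a perfect fifth above D (V), so the chord functions as an applied dominant of V.

V7/V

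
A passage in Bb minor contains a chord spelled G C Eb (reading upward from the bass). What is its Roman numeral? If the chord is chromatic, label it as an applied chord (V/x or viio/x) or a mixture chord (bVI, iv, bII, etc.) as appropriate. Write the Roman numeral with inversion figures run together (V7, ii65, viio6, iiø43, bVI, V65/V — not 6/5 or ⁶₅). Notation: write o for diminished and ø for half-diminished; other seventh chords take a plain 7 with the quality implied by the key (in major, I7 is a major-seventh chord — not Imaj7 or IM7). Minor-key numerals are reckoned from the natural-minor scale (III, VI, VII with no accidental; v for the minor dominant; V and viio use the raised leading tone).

ii64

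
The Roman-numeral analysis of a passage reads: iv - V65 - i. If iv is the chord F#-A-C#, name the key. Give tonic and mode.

C# minor

The chord F#m is a minor triad rooted on F#; its label is iv.
iv on F# implies F# is the subdominant; that puts the tonic at C#, and the lowercase numeral fits minor mode.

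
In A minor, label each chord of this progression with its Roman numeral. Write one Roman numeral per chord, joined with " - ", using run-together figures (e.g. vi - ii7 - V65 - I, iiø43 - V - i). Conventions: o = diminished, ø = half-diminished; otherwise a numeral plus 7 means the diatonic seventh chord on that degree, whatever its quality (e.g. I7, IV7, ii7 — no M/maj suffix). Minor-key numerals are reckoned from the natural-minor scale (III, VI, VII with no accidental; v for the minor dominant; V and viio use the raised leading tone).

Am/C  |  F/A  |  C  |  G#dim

i6 - VI6 - III - viio

Am/C: root A is the tonic; minor triad there is i6.
F/A: major triad on F = scale degree 6 → VI6.
C has root C, degree 3 in A minor, so III.
G#dim: root G# is the leading tone; diminished triad there is viio.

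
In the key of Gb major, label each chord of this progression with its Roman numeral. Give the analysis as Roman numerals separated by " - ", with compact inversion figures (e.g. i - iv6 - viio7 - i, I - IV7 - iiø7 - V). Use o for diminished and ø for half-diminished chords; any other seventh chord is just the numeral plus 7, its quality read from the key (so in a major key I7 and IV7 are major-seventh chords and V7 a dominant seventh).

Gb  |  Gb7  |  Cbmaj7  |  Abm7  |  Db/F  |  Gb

I - V7/IV - IV7 - ii7 - V6 - I

Gb has root Gb, degree 1 in Gb major, so I.
Gb7 is the secondary dominant of IV (dominant seventh chord on Gb): V7/IV.
Cbmaj7: major seventh chord on Cb = scale degree 4 → IV7.
Abm7 has root Ab, degree 2 in Gb major, so ii7.
Db/F: major triad on Db = scale degree 5 → V6.
Gb has root Gb, degree 1 in Gb major, so I.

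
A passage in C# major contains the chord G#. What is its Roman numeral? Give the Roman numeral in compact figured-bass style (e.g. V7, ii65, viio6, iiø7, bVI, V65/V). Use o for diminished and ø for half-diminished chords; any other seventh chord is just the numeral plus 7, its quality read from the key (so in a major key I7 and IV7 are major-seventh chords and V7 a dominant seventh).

V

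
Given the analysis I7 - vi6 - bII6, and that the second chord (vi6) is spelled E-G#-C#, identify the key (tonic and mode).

E major

vi6 is given as E-G#-C# — a minor triad with root C#.
vi6 on C# implies C# is the submediant; that puts the tonic at E, and the lowercase numeral fits major mode.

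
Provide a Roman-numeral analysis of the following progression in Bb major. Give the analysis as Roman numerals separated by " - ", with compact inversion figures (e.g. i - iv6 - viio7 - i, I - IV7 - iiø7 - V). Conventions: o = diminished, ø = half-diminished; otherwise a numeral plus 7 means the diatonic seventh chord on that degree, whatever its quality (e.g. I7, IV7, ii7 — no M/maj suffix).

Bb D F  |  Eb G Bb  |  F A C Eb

I - IV - V7

Bb-D-F: root Bb is the tonic; major triad there is I.
Eb-G-Bb has root Eb, degree 4 in Bb major, so IV.
F-A-C-Eb: dominant seventh chord on F = scale degree 5 → V7.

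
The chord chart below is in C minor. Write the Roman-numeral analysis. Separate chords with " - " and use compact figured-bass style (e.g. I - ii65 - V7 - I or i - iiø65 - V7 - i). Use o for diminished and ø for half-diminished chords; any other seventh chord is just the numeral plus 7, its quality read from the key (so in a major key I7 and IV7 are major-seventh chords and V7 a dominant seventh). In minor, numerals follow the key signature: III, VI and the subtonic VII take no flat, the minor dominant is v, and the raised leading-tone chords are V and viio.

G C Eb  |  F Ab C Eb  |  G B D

i64 - iv7 - V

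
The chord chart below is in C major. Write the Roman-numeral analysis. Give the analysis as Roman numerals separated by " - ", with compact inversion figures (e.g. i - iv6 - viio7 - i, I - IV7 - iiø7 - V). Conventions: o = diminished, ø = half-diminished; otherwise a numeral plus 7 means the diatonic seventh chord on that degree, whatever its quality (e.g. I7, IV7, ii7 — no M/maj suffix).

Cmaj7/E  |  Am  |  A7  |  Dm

Cmaj7/E has root C, degree 1 in C major, so I65.
Am: root A is the submediant; minor triad there is vi.
A7 is the secondary dominant of ii (dominant seventh chord on A): V7/ii.
Dm has root D, degree 2 in C major, so ii.

I65 - vi - V7/ii - ii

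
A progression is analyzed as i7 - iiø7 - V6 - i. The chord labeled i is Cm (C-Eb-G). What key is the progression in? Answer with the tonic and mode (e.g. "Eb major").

C minor

The chord Cm is a minor triad rooted on C; its label is i.
If C is scale degree 1 and the mode makes that degree carry a minor triad, the tonic is C and the mode is minor.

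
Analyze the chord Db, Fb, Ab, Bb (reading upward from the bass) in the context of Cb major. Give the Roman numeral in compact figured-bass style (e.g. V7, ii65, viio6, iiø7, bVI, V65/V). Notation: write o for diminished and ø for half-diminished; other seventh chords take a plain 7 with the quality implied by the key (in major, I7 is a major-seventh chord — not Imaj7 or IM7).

viiø65

Stacked in thirds the chord is Bb-Db-Fb-Ab: a half-diminished seventh chord on Bb.
Bb is scale degree 7 in Cb major, and a half-diminished seventh chord on that degree is written viiø7.
With Db in the bass the chord is in first inversion, so the figured bass is 65.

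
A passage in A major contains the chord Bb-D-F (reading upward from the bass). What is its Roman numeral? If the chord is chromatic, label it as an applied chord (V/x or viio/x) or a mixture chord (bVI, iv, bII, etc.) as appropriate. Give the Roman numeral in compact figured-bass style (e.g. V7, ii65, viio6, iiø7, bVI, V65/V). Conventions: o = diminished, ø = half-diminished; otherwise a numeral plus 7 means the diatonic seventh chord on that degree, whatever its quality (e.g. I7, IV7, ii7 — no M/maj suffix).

bII

The pitches Bb-D-F form a major triad rooted on Bb.
Bb is the lowered second degree of A major (diatonic 2 would be B). This is the Neapolitan chord — a major triad on the lowered second degree.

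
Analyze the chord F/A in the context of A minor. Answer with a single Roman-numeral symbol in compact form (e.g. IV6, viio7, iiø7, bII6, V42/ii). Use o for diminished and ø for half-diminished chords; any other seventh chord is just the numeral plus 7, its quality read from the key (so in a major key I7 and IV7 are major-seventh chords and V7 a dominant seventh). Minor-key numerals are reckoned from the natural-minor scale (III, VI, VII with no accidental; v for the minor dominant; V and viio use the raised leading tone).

VI6

Stacked in thirds the chord is F-A-C: a major triad on F.
F is scale degree 6 in A minor, and a major triad on that degree is written VI.
With A in the bass the chord is in first inversion, so the figured bass is 6.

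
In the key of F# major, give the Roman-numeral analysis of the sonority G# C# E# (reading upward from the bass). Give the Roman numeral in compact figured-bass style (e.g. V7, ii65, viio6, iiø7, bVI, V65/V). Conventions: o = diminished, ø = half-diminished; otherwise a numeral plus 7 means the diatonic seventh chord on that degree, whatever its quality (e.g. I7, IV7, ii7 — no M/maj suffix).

The pitches C#-E#-G# form a major triad rooted on C#.
C# is scale degree 5 in F# major, and a major triad on that degree is written V.
With G# in the bass the chord is in second inversion, so the figured bass is 64.

V64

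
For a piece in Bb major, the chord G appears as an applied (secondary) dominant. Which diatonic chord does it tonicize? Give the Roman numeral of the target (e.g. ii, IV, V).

ii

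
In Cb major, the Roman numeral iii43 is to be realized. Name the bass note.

iii in Cb major has root Eb; the chord is Eb-Gb-Bb-Db.
The figure 43 means second inversion — the fifth is in the bass.

Bb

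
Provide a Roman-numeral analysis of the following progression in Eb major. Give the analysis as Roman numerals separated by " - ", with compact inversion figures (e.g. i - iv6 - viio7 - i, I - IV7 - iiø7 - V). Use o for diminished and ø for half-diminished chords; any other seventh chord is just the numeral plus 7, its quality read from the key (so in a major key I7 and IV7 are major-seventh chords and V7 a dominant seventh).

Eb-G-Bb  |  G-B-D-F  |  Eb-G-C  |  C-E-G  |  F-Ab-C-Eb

I - V7/vi - vi6 - V/ii - ii7

Eb-G-Bb: major triad on Eb = scale degree 1 → I.
G-B-D-F is the secondary dominant of vi (dominant seventh chord on G): V7/vi.
Eb-G-C has root C, degree 6 in Eb major, so vi6.
C-E-G: chromatic; C is V of ii, so V/ii.
F-Ab-C-Eb: minor seventh chord on F = scale degree 2 → ii7.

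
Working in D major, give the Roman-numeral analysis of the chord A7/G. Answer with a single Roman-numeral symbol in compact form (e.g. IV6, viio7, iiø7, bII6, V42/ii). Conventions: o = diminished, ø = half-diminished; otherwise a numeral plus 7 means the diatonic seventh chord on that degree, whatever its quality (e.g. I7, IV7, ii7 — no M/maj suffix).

V42

Stacked in thirds the chord is A-C#-E-G: a dominant seventh chord on A.
In D major, A is the dominant; the diatonic dominant seventh chord there is V7.
With G in the bass the chord is in third inversion, so the figured bass is 42.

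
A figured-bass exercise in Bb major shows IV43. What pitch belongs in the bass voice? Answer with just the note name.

Bb

IV in Bb major has root Eb; the chord is Eb-G-Bb-D.
The figure 43 means second inversion — the fifth is in the bass.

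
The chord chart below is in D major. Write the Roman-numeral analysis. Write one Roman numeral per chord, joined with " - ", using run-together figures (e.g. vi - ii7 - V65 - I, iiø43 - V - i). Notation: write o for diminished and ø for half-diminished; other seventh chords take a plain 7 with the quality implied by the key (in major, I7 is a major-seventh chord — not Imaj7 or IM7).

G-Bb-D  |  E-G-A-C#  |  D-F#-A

G-Bb-D: minor triad on G — chromatic; iv (borrowed from the parallel minor).
E-G-A-C# has root A, degree 5 in D major, so V43.
D-F#-A: major triad on D = scale degree 1 → I.

iv - V43 - I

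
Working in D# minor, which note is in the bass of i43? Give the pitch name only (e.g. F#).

i in D# minor has root D#; the chord is D#-F#-A#-C#.
The figure 43 means second inversion — the fifth is in the bass.

A#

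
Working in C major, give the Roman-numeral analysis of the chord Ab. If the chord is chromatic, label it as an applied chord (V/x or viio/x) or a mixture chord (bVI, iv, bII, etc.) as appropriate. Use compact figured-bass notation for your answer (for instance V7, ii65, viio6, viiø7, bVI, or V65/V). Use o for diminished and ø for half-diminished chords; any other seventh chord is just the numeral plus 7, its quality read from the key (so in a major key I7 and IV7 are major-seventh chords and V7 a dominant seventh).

bVI

Stacked in thirds the chord is Ab-C-Eb: a major triad on Ab.
Ab is the lowered sixth degree of C major (diatonic 6 would be A). This is a major triad on the lowered sixth degree, borrowed from the parallel minor.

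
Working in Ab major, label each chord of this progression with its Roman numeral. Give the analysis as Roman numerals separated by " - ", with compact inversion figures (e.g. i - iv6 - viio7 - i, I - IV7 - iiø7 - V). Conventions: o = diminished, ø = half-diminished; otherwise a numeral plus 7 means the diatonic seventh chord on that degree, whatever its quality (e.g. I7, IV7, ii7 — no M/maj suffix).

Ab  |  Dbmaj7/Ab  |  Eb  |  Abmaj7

I - IV43 - V - I7

Ab: major triad on Ab = scale degree 1 → I.
Dbmaj7/Ab: root Db is the subdominant; major seventh chord there is IV43.
Eb: root Eb is the dominant; major triad there is V.
Abmaj7 has root Ab, degree 1 in Ab major, so I7.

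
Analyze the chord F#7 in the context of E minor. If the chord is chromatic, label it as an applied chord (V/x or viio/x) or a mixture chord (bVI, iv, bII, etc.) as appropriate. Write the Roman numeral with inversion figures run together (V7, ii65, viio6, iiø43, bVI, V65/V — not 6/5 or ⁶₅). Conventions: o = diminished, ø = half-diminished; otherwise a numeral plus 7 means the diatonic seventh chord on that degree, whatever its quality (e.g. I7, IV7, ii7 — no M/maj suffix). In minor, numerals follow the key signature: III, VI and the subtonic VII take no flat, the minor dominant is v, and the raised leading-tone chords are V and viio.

V7/V

Stacked in thirds the chord is F#-A#-C#-E: a dominant seventh chord on F#.
F# is not a diatonic chord root with this quality in E minor, but it lies a perfect fifth above B (V), so the chord functions as an applied dominant of V.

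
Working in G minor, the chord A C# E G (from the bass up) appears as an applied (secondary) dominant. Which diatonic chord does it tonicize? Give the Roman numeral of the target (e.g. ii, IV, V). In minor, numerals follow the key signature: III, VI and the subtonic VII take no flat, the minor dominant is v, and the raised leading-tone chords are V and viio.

The chord is a dominant seventh chord on A.
A dominant resolves down a perfect fifth: A → D. In G minor, D is scale degree 5, i.e. V.

V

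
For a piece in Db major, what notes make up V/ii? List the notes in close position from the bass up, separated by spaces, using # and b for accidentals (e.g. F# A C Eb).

Bb D F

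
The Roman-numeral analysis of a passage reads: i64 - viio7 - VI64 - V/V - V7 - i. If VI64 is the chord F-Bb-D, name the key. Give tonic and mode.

VI64 is given as F-Bb-D — a major triad with root Bb.
If Bb is scale degree 6 and the mode makes that degree carry a major triad, the tonic is D and the mode is minor.

D minor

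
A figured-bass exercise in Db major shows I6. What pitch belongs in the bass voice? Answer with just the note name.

I in Db major has root Db; the chord is Db-F-Ab.
The figure 6 means first inversion — the third is in the bass.

F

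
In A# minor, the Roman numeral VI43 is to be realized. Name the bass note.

VI in A# minor has root F#; the chord is F#-A#-C#-E#.
The figure 43 means second inversion — the fifth is in the bass.

C#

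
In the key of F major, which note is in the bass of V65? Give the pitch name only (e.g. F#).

E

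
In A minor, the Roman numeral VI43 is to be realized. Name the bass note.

VI in A minor has root F; the chord is F-A-C-E.
The figure 43 means second inversion — the fifth is in the bass.

C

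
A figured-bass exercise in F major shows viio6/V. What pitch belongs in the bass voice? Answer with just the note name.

D

The applied chord viio6/V is rooted on B: B-D-F.
The figure 6 means first inversion — the third is in the bass.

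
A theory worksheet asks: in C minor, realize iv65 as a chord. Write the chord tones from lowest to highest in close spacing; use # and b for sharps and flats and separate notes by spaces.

Ab C Eb F

The numeral's case and figure indicate a minor seventh chord. In C minor its root, the subdominant, is F.
Stacking thirds from F gives F-Ab-C-Eb.
With the 65 figure the chord is in first inversion; from the bass Ab upward in close position it reads Ab-C-Eb-F.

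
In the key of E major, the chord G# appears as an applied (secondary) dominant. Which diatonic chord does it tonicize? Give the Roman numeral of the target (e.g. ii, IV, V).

The chord is a major triad on G#.
A dominant resolves down a perfect fifth: G# → C#. In E major, C# is scale degree 6, i.e. vi.

vi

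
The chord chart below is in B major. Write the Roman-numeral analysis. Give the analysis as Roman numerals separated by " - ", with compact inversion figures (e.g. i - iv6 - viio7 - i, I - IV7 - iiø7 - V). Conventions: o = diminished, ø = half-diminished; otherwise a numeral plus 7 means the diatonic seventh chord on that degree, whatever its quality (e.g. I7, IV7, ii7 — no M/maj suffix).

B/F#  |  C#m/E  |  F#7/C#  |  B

I64 - ii6 - V43 - I

B/F# has root B, degree 1 in B major, so I64.
C#m/E has root C#, degree 2 in B major, so ii6.
F#7/C#: root F# is the dominant; dominant seventh chord there is V43.
B has root B, degree 1 in B major, so I.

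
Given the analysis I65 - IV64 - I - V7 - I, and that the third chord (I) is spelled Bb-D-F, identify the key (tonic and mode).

Bb major

I is given as Bb-D-F — a major triad with root Bb.
If Bb is scale degree 1 and the mode makes that degree carry a major triad, the tonic is Bb and the mode is major.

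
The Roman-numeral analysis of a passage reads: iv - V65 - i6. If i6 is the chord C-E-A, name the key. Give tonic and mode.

A minor

The chord Am/C is a minor triad rooted on A; its label is i6.
If A is scale degree 1 and the mode makes that degree carry a minor triad, the tonic is A and the mode is minor.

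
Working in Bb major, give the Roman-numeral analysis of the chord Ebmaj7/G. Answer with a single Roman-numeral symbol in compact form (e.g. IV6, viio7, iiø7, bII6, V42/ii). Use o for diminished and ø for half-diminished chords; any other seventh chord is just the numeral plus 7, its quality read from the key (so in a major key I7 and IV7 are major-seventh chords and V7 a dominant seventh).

Stacked in thirds the chord is Eb-G-Bb-D: a major seventh chord on Eb.
In Bb major, Eb is the subdominant; the diatonic major seventh chord there is IV7.
With G in the bass the chord is in first inversion, so the figured bass is 65.

IV65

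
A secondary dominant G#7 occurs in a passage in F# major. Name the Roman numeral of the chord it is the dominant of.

The chord is a dominant seventh chord on G#.
A dominant resolves down a perfect fifth: G# → C#. In F# major, C# is scale degree 5, i.e. V.

V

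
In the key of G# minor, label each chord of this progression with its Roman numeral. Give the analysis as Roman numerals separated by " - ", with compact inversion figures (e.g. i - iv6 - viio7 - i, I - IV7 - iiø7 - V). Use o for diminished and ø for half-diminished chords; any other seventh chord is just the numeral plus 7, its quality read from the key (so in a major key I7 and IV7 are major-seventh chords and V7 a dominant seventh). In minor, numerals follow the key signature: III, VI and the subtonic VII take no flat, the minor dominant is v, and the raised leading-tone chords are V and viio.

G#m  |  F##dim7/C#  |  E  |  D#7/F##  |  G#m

i - viio43 - VI - V65 - i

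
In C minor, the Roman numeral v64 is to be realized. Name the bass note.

v in C minor has root G; the chord is G-Bb-D.
The figure 64 means second inversion — the fifth is in the bass.

D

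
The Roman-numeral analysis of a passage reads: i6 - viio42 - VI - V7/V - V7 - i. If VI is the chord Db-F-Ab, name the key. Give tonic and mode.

The anchor chord is a major triad on Db, labeled VI.
Counting down 5 scale steps from Db places the tonic on F; a major triad on degree 6 is diatonic only in minor.

F minor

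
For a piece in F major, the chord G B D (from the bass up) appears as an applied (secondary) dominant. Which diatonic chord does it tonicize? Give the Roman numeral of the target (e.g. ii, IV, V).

V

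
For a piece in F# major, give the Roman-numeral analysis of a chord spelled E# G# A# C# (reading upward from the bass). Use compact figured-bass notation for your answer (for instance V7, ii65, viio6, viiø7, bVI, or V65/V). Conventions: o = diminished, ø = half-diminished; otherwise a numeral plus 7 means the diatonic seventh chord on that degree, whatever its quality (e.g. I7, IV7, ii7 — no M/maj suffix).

iii43

Stacked in thirds the chord is A#-C#-E#-G#: a minor seventh chord on A#.
In F# major, A# is the mediant; the diatonic minor seventh chord there is iii7.
With E# in the bass the chord is in second inversion, so the figured bass is 43.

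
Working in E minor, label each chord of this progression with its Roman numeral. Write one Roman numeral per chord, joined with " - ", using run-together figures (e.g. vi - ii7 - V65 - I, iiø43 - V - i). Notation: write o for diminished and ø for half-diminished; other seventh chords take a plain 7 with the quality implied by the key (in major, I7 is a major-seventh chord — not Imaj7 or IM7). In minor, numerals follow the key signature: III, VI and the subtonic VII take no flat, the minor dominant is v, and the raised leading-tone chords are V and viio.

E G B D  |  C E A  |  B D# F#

i7 - iv6 - V

E-G-B-D: root E is the tonic; minor seventh chord there is i7.
C-E-A: minor triad on A = scale degree 4 → iv6.
B-D#-F#: root B is the dominant; major triad there is V.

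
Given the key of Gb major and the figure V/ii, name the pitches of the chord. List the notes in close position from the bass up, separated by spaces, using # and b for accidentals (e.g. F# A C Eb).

V/ii is a secondary dominant — the dominant triad of ii. ii in Gb major is Ab, so the applied chord's root is Eb, a perfect fifth above.
Building a major triad on Eb gives Eb-G-Bb.

Eb G Bb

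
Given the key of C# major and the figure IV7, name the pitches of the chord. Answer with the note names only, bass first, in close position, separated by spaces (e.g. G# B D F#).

F# A# C# E#

In C# major, scale degree 4 is F#, and the diatonic chord built there is a major seventh chord.
That chord is spelled F#-A#-C#-E#.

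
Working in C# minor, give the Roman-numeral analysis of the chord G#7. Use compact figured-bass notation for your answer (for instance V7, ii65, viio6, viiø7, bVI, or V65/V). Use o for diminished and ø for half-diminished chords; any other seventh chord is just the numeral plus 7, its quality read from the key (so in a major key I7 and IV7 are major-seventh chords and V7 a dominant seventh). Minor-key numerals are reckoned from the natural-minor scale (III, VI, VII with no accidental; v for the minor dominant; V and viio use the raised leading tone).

The pitches G#-B#-D#-F# form a dominant seventh chord rooted on G#.
G# is scale degree 5 in C# minor, and a dominant seventh chord on that degree is written V7.

V7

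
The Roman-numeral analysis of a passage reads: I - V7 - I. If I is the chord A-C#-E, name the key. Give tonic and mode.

A major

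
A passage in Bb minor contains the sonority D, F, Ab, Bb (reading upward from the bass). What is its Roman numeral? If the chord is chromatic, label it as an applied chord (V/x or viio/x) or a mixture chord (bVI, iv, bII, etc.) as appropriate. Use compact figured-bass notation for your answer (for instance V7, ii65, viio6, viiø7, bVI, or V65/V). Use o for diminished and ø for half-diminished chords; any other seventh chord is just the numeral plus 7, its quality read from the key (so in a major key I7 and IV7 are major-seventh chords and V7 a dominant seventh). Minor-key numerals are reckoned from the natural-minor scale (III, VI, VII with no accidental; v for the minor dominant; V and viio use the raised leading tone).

V65/iv

Stacked in thirds the chord is Bb-D-F-Ab: a dominant seventh chord on Bb.
Bb is not a diatonic chord root with this quality in Bb minor, but it lies a perfect fifth above Eb (iv), so the chord functions as an applied dominant of iv.
With D in the bass the chord is in first inversion, so the figured bass is 65.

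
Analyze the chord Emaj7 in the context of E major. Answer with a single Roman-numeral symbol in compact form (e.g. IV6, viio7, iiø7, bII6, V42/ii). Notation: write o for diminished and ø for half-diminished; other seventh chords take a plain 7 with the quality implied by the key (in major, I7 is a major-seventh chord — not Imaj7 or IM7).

I7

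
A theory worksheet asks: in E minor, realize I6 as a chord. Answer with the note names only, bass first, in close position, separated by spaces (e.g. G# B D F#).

G# B E

I6 is the major tonic (Picardy third), borrowed from the parallel major. In E minor that root is E.
So the chord is E-G#-B.
With the 6 figure the chord is in first inversion; from the bass G# upward in close position it reads G#-B-E.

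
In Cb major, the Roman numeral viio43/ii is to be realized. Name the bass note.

Gb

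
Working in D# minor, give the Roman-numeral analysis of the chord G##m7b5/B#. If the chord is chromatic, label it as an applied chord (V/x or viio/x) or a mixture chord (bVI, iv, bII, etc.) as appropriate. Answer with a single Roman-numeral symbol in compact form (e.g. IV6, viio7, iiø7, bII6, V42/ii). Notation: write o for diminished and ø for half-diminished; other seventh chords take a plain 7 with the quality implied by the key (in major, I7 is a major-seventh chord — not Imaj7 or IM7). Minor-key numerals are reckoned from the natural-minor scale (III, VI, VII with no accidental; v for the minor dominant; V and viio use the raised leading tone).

viiø65/V

The pitches G##-B#-D#-F## form a half-diminished seventh chord rooted on G##.
G## sits a half step below A# (V in D# minor); a diminished chord there is the applied leading-tone chord of V.
With B# in the bass the chord is in first inversion, so the figured bass is 65.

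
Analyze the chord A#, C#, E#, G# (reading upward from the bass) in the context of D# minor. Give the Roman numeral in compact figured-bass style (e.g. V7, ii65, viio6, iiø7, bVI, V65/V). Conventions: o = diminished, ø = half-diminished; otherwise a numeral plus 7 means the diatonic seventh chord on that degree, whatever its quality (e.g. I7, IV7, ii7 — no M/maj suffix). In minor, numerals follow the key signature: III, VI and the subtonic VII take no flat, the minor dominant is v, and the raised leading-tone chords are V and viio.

v7

The pitches A#-C#-E#-G# form a minor seventh chord rooted on A#.
A# is scale degree 5 in D# minor, and a minor seventh chord on that degree is written v7.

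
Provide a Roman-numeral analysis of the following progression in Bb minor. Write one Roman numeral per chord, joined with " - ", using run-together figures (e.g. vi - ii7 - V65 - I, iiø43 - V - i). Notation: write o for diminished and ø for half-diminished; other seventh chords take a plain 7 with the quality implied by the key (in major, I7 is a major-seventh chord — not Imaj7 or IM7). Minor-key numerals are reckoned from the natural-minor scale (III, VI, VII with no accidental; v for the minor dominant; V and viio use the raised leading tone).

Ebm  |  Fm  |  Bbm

Ebm has root Eb, degree 4 in Bb minor, so iv.
Fm: minor triad on F = scale degree 5 → v.
Bbm: minor triad on Bb = scale degree 1 → i.

iv - v - i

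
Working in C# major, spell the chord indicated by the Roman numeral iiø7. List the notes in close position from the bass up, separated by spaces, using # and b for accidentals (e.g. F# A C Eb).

Scale degree 2 in C# major is D#; here the chord built on it is altered to a half-diminished seventh chord. iiø7 is the half-diminished supertonic seventh, borrowed from the parallel minor.
So the chord is D#-F#-A-C#, a half-diminished seventh chord.

D# F# A C#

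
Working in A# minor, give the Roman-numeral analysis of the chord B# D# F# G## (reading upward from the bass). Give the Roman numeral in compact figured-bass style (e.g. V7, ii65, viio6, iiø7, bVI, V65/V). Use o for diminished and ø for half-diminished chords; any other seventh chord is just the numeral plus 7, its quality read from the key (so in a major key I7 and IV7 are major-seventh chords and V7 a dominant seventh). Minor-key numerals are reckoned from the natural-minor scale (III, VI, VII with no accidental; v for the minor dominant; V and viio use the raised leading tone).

viio65

The pitches G##-B#-D#-F# form a fully diminished seventh chord rooted on G##.
In A# minor, G## is the leading tone; the diatonic fully diminished seventh chord there is viio7.
With B# in the bass the chord is in first inversion, so the figured bass is 65.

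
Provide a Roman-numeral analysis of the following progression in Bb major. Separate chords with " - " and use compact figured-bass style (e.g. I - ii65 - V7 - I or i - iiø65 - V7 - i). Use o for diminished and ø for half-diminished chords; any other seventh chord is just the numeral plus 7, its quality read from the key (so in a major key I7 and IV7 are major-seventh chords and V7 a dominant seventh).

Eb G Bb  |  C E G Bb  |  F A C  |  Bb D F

IV - V7/V - V - I

Eb-G-Bb has root Eb, degree 4 in Bb major, so IV.
C-E-G-Bb is the secondary dominant of V (dominant seventh chord on C): V7/V.
F-A-C: root F is the dominant; major triad there is V.
Bb-D-F has root Bb, degree 1 in Bb major, so I.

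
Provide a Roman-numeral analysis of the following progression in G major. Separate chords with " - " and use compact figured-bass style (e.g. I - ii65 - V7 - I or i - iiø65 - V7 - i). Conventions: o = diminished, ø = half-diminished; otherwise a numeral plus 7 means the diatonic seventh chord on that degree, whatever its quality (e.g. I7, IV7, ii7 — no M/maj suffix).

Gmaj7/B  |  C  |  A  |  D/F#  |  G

Gmaj7/B: major seventh chord on G = scale degree 1 → I65.
C has root C, degree 4 in G major, so IV.
A: chromatic; A is V of V, so V/V.
D/F#: major triad on D = scale degree 5 → V6.
G: major triad on G = scale degree 1 → I.

I65 - IV - V/V - V6 - I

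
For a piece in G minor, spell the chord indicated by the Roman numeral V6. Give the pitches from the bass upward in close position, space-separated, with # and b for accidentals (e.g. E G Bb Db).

In G minor, scale degree 5 is D. The dominant is major (leading tone raised), so V is a major triad.
That chord is spelled D-F#-A.
With the 6 figure the chord is in first inversion; from the bass F# upward in close position it reads F#-A-D.

F# A D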